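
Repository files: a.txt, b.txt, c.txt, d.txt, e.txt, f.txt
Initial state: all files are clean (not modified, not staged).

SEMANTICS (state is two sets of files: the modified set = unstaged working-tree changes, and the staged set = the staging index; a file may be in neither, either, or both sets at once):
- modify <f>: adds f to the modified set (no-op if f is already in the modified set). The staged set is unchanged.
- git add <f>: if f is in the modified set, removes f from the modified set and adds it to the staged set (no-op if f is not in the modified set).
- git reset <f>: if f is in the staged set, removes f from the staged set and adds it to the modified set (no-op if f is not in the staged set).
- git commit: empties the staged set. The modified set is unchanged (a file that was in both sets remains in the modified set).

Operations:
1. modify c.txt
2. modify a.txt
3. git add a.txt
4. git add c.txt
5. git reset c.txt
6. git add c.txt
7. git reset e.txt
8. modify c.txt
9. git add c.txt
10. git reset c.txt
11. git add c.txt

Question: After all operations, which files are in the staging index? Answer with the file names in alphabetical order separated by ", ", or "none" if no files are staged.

After op 1 (modify c.txt): modified={c.txt} staged={none}
After op 2 (modify a.txt): modified={a.txt, c.txt} staged={none}
After op 3 (git add a.txt): modified={c.txt} staged={a.txt}
After op 4 (git add c.txt): modified={none} staged={a.txt, c.txt}
After op 5 (git reset c.txt): modified={c.txt} staged={a.txt}
After op 6 (git add c.txt): modified={none} staged={a.txt, c.txt}
After op 7 (git reset e.txt): modified={none} staged={a.txt, c.txt}
After op 8 (modify c.txt): modified={c.txt} staged={a.txt, c.txt}
After op 9 (git add c.txt): modified={none} staged={a.txt, c.txt}
After op 10 (git reset c.txt): modified={c.txt} staged={a.txt}
After op 11 (git add c.txt): modified={none} staged={a.txt, c.txt}

Answer: a.txt, c.txt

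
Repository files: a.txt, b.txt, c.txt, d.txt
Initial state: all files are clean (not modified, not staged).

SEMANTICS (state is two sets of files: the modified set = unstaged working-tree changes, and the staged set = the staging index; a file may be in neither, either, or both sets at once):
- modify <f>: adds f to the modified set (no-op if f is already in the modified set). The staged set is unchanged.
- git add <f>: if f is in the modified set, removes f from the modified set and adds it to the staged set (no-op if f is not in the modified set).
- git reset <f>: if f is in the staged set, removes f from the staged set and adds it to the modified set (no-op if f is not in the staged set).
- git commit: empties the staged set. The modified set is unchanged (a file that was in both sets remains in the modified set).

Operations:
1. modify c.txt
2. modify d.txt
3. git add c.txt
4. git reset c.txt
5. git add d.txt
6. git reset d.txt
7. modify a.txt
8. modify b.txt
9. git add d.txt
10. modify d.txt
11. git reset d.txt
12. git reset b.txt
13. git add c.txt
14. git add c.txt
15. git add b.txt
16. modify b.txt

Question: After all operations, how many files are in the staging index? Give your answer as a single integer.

Answer: 2

Derivation:
After op 1 (modify c.txt): modified={c.txt} staged={none}
After op 2 (modify d.txt): modified={c.txt, d.txt} staged={none}
After op 3 (git add c.txt): modified={d.txt} staged={c.txt}
After op 4 (git reset c.txt): modified={c.txt, d.txt} staged={none}
After op 5 (git add d.txt): modified={c.txt} staged={d.txt}
After op 6 (git reset d.txt): modified={c.txt, d.txt} staged={none}
After op 7 (modify a.txt): modified={a.txt, c.txt, d.txt} staged={none}
After op 8 (modify b.txt): modified={a.txt, b.txt, c.txt, d.txt} staged={none}
After op 9 (git add d.txt): modified={a.txt, b.txt, c.txt} staged={d.txt}
After op 10 (modify d.txt): modified={a.txt, b.txt, c.txt, d.txt} staged={d.txt}
After op 11 (git reset d.txt): modified={a.txt, b.txt, c.txt, d.txt} staged={none}
After op 12 (git reset b.txt): modified={a.txt, b.txt, c.txt, d.txt} staged={none}
After op 13 (git add c.txt): modified={a.txt, b.txt, d.txt} staged={c.txt}
After op 14 (git add c.txt): modified={a.txt, b.txt, d.txt} staged={c.txt}
After op 15 (git add b.txt): modified={a.txt, d.txt} staged={b.txt, c.txt}
After op 16 (modify b.txt): modified={a.txt, b.txt, d.txt} staged={b.txt, c.txt}
Final staged set: {b.txt, c.txt} -> count=2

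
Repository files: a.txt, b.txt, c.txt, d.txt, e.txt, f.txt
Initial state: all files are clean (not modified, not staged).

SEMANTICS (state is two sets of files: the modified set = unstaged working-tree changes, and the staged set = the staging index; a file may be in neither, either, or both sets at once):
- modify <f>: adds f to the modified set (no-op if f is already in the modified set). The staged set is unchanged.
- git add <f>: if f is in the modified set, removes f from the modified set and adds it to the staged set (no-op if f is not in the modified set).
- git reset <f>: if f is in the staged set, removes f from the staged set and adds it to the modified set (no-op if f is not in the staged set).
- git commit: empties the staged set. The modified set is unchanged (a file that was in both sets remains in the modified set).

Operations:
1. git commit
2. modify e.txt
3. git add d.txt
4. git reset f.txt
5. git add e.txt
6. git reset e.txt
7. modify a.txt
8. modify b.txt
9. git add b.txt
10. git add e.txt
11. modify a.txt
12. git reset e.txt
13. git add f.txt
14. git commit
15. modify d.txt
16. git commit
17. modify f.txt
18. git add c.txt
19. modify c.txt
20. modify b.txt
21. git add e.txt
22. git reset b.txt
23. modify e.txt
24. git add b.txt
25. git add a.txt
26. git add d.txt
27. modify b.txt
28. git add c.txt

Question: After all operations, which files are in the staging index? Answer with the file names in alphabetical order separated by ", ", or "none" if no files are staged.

Answer: a.txt, b.txt, c.txt, d.txt, e.txt

Derivation:
After op 1 (git commit): modified={none} staged={none}
After op 2 (modify e.txt): modified={e.txt} staged={none}
After op 3 (git add d.txt): modified={e.txt} staged={none}
After op 4 (git reset f.txt): modified={e.txt} staged={none}
After op 5 (git add e.txt): modified={none} staged={e.txt}
After op 6 (git reset e.txt): modified={e.txt} staged={none}
After op 7 (modify a.txt): modified={a.txt, e.txt} staged={none}
After op 8 (modify b.txt): modified={a.txt, b.txt, e.txt} staged={none}
After op 9 (git add b.txt): modified={a.txt, e.txt} staged={b.txt}
After op 10 (git add e.txt): modified={a.txt} staged={b.txt, e.txt}
After op 11 (modify a.txt): modified={a.txt} staged={b.txt, e.txt}
After op 12 (git reset e.txt): modified={a.txt, e.txt} staged={b.txt}
After op 13 (git add f.txt): modified={a.txt, e.txt} staged={b.txt}
After op 14 (git commit): modified={a.txt, e.txt} staged={none}
After op 15 (modify d.txt): modified={a.txt, d.txt, e.txt} staged={none}
After op 16 (git commit): modified={a.txt, d.txt, e.txt} staged={none}
After op 17 (modify f.txt): modified={a.txt, d.txt, e.txt, f.txt} staged={none}
After op 18 (git add c.txt): modified={a.txt, d.txt, e.txt, f.txt} staged={none}
After op 19 (modify c.txt): modified={a.txt, c.txt, d.txt, e.txt, f.txt} staged={none}
After op 20 (modify b.txt): modified={a.txt, b.txt, c.txt, d.txt, e.txt, f.txt} staged={none}
After op 21 (git add e.txt): modified={a.txt, b.txt, c.txt, d.txt, f.txt} staged={e.txt}
After op 22 (git reset b.txt): modified={a.txt, b.txt, c.txt, d.txt, f.txt} staged={e.txt}
After op 23 (modify e.txt): modified={a.txt, b.txt, c.txt, d.txt, e.txt, f.txt} staged={e.txt}
After op 24 (git add b.txt): modified={a.txt, c.txt, d.txt, e.txt, f.txt} staged={b.txt, e.txt}
After op 25 (git add a.txt): modified={c.txt, d.txt, e.txt, f.txt} staged={a.txt, b.txt, e.txt}
After op 26 (git add d.txt): modified={c.txt, e.txt, f.txt} staged={a.txt, b.txt, d.txt, e.txt}
After op 27 (modify b.txt): modified={b.txt, c.txt, e.txt, f.txt} staged={a.txt, b.txt, d.txt, e.txt}
After op 28 (git add c.txt): modified={b.txt, e.txt, f.txt} staged={a.txt, b.txt, c.txt, d.txt, e.txt}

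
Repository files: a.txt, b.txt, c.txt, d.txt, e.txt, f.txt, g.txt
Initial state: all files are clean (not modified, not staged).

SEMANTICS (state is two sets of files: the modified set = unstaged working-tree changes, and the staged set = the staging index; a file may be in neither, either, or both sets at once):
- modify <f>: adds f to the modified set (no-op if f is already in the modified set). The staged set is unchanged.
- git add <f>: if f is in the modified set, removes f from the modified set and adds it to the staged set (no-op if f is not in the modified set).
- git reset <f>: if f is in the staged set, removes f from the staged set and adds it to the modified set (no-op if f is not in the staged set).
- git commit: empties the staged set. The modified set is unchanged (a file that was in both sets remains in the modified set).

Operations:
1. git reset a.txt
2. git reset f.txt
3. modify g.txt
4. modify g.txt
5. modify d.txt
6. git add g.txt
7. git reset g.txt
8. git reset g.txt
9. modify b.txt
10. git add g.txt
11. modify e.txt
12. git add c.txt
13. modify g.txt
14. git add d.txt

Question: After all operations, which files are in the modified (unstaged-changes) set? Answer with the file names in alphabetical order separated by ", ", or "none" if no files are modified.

After op 1 (git reset a.txt): modified={none} staged={none}
After op 2 (git reset f.txt): modified={none} staged={none}
After op 3 (modify g.txt): modified={g.txt} staged={none}
After op 4 (modify g.txt): modified={g.txt} staged={none}
After op 5 (modify d.txt): modified={d.txt, g.txt} staged={none}
After op 6 (git add g.txt): modified={d.txt} staged={g.txt}
After op 7 (git reset g.txt): modified={d.txt, g.txt} staged={none}
After op 8 (git reset g.txt): modified={d.txt, g.txt} staged={none}
After op 9 (modify b.txt): modified={b.txt, d.txt, g.txt} staged={none}
After op 10 (git add g.txt): modified={b.txt, d.txt} staged={g.txt}
After op 11 (modify e.txt): modified={b.txt, d.txt, e.txt} staged={g.txt}
After op 12 (git add c.txt): modified={b.txt, d.txt, e.txt} staged={g.txt}
After op 13 (modify g.txt): modified={b.txt, d.txt, e.txt, g.txt} staged={g.txt}
After op 14 (git add d.txt): modified={b.txt, e.txt, g.txt} staged={d.txt, g.txt}

Answer: b.txt, e.txt, g.txt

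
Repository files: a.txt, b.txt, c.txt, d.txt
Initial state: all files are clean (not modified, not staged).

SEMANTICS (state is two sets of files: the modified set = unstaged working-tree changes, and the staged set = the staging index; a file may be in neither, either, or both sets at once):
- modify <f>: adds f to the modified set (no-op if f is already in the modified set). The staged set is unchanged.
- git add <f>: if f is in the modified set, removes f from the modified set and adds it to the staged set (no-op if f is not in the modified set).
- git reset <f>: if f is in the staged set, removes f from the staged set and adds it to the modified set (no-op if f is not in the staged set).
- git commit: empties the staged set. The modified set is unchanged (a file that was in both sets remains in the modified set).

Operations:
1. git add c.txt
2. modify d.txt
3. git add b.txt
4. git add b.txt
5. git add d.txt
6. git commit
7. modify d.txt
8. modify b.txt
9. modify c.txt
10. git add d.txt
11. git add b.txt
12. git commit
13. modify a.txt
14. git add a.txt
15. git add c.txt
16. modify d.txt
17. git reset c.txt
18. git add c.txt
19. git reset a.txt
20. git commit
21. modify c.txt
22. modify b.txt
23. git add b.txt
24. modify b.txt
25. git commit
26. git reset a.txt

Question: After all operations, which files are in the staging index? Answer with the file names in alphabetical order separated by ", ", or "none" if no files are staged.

Answer: none

Derivation:
After op 1 (git add c.txt): modified={none} staged={none}
After op 2 (modify d.txt): modified={d.txt} staged={none}
After op 3 (git add b.txt): modified={d.txt} staged={none}
After op 4 (git add b.txt): modified={d.txt} staged={none}
After op 5 (git add d.txt): modified={none} staged={d.txt}
After op 6 (git commit): modified={none} staged={none}
After op 7 (modify d.txt): modified={d.txt} staged={none}
After op 8 (modify b.txt): modified={b.txt, d.txt} staged={none}
After op 9 (modify c.txt): modified={b.txt, c.txt, d.txt} staged={none}
After op 10 (git add d.txt): modified={b.txt, c.txt} staged={d.txt}
After op 11 (git add b.txt): modified={c.txt} staged={b.txt, d.txt}
After op 12 (git commit): modified={c.txt} staged={none}
After op 13 (modify a.txt): modified={a.txt, c.txt} staged={none}
After op 14 (git add a.txt): modified={c.txt} staged={a.txt}
After op 15 (git add c.txt): modified={none} staged={a.txt, c.txt}
After op 16 (modify d.txt): modified={d.txt} staged={a.txt, c.txt}
After op 17 (git reset c.txt): modified={c.txt, d.txt} staged={a.txt}
After op 18 (git add c.txt): modified={d.txt} staged={a.txt, c.txt}
After op 19 (git reset a.txt): modified={a.txt, d.txt} staged={c.txt}
After op 20 (git commit): modified={a.txt, d.txt} staged={none}
After op 21 (modify c.txt): modified={a.txt, c.txt, d.txt} staged={none}
After op 22 (modify b.txt): modified={a.txt, b.txt, c.txt, d.txt} staged={none}
After op 23 (git add b.txt): modified={a.txt, c.txt, d.txt} staged={b.txt}
After op 24 (modify b.txt): modified={a.txt, b.txt, c.txt, d.txt} staged={b.txt}
After op 25 (git commit): modified={a.txt, b.txt, c.txt, d.txt} staged={none}
After op 26 (git reset a.txt): modified={a.txt, b.txt, c.txt, d.txt} staged={none}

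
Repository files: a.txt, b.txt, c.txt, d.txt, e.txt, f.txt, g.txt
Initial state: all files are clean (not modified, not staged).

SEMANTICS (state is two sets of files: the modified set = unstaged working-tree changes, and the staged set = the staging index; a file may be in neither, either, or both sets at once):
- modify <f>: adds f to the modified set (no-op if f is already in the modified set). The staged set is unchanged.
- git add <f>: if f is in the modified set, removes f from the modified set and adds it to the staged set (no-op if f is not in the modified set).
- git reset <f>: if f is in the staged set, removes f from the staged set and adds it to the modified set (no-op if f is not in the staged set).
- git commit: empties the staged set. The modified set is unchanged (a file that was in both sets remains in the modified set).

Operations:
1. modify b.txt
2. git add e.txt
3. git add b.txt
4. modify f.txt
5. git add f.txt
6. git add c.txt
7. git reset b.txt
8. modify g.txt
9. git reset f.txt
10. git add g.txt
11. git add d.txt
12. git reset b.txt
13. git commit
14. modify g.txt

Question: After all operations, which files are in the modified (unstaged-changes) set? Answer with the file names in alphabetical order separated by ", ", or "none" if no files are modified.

Answer: b.txt, f.txt, g.txt

Derivation:
After op 1 (modify b.txt): modified={b.txt} staged={none}
After op 2 (git add e.txt): modified={b.txt} staged={none}
After op 3 (git add b.txt): modified={none} staged={b.txt}
After op 4 (modify f.txt): modified={f.txt} staged={b.txt}
After op 5 (git add f.txt): modified={none} staged={b.txt, f.txt}
After op 6 (git add c.txt): modified={none} staged={b.txt, f.txt}
After op 7 (git reset b.txt): modified={b.txt} staged={f.txt}
After op 8 (modify g.txt): modified={b.txt, g.txt} staged={f.txt}
After op 9 (git reset f.txt): modified={b.txt, f.txt, g.txt} staged={none}
After op 10 (git add g.txt): modified={b.txt, f.txt} staged={g.txt}
After op 11 (git add d.txt): modified={b.txt, f.txt} staged={g.txt}
After op 12 (git reset b.txt): modified={b.txt, f.txt} staged={g.txt}
After op 13 (git commit): modified={b.txt, f.txt} staged={none}
After op 14 (modify g.txt): modified={b.txt, f.txt, g.txt} staged={none}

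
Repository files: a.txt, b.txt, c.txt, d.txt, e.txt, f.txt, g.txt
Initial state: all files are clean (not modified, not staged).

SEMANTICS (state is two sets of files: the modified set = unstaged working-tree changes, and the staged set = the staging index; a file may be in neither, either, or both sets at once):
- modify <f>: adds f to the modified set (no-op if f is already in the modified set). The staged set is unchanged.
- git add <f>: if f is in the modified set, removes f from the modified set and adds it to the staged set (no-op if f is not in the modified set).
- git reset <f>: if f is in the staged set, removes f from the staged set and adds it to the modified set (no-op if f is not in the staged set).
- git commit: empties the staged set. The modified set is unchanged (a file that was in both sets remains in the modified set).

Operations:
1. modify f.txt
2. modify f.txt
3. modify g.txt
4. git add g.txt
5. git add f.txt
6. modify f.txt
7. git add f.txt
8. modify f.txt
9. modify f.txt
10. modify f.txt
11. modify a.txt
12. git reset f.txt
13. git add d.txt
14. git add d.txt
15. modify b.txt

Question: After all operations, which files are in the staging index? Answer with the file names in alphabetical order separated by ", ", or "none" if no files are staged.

After op 1 (modify f.txt): modified={f.txt} staged={none}
After op 2 (modify f.txt): modified={f.txt} staged={none}
After op 3 (modify g.txt): modified={f.txt, g.txt} staged={none}
After op 4 (git add g.txt): modified={f.txt} staged={g.txt}
After op 5 (git add f.txt): modified={none} staged={f.txt, g.txt}
After op 6 (modify f.txt): modified={f.txt} staged={f.txt, g.txt}
After op 7 (git add f.txt): modified={none} staged={f.txt, g.txt}
After op 8 (modify f.txt): modified={f.txt} staged={f.txt, g.txt}
After op 9 (modify f.txt): modified={f.txt} staged={f.txt, g.txt}
After op 10 (modify f.txt): modified={f.txt} staged={f.txt, g.txt}
After op 11 (modify a.txt): modified={a.txt, f.txt} staged={f.txt, g.txt}
After op 12 (git reset f.txt): modified={a.txt, f.txt} staged={g.txt}
After op 13 (git add d.txt): modified={a.txt, f.txt} staged={g.txt}
After op 14 (git add d.txt): modified={a.txt, f.txt} staged={g.txt}
After op 15 (modify b.txt): modified={a.txt, b.txt, f.txt} staged={g.txt}

Answer: g.txt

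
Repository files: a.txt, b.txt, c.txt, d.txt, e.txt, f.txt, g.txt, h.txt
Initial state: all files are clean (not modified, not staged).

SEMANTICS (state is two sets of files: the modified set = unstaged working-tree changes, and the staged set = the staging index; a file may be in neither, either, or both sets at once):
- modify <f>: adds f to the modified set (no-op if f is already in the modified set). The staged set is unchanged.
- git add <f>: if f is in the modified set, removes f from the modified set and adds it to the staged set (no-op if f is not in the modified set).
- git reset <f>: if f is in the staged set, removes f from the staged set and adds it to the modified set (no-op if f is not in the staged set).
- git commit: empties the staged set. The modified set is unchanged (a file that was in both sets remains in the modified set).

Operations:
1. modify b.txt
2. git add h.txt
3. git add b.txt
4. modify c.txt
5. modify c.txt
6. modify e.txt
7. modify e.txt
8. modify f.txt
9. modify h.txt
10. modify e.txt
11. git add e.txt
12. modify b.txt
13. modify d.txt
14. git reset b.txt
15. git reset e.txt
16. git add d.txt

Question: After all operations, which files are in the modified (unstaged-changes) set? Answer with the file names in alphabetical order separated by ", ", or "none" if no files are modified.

Answer: b.txt, c.txt, e.txt, f.txt, h.txt

Derivation:
After op 1 (modify b.txt): modified={b.txt} staged={none}
After op 2 (git add h.txt): modified={b.txt} staged={none}
After op 3 (git add b.txt): modified={none} staged={b.txt}
After op 4 (modify c.txt): modified={c.txt} staged={b.txt}
After op 5 (modify c.txt): modified={c.txt} staged={b.txt}
After op 6 (modify e.txt): modified={c.txt, e.txt} staged={b.txt}
After op 7 (modify e.txt): modified={c.txt, e.txt} staged={b.txt}
After op 8 (modify f.txt): modified={c.txt, e.txt, f.txt} staged={b.txt}
After op 9 (modify h.txt): modified={c.txt, e.txt, f.txt, h.txt} staged={b.txt}
After op 10 (modify e.txt): modified={c.txt, e.txt, f.txt, h.txt} staged={b.txt}
After op 11 (git add e.txt): modified={c.txt, f.txt, h.txt} staged={b.txt, e.txt}
After op 12 (modify b.txt): modified={b.txt, c.txt, f.txt, h.txt} staged={b.txt, e.txt}
After op 13 (modify d.txt): modified={b.txt, c.txt, d.txt, f.txt, h.txt} staged={b.txt, e.txt}
After op 14 (git reset b.txt): modified={b.txt, c.txt, d.txt, f.txt, h.txt} staged={e.txt}
After op 15 (git reset e.txt): modified={b.txt, c.txt, d.txt, e.txt, f.txt, h.txt} staged={none}
After op 16 (git add d.txt): modified={b.txt, c.txt, e.txt, f.txt, h.txt} staged={d.txt}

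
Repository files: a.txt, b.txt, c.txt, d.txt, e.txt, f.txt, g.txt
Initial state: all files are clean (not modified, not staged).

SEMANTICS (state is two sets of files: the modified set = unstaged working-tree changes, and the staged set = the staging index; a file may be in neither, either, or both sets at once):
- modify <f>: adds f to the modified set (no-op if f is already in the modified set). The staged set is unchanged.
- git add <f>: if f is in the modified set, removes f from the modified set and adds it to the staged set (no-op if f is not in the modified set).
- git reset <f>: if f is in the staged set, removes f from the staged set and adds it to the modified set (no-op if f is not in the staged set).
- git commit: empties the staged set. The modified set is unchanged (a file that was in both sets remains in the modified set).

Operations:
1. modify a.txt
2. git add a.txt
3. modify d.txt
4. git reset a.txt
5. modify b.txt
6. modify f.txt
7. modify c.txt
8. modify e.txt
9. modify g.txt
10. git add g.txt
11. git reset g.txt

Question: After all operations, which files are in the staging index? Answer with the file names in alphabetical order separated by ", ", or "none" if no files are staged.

After op 1 (modify a.txt): modified={a.txt} staged={none}
After op 2 (git add a.txt): modified={none} staged={a.txt}
After op 3 (modify d.txt): modified={d.txt} staged={a.txt}
After op 4 (git reset a.txt): modified={a.txt, d.txt} staged={none}
After op 5 (modify b.txt): modified={a.txt, b.txt, d.txt} staged={none}
After op 6 (modify f.txt): modified={a.txt, b.txt, d.txt, f.txt} staged={none}
After op 7 (modify c.txt): modified={a.txt, b.txt, c.txt, d.txt, f.txt} staged={none}
After op 8 (modify e.txt): modified={a.txt, b.txt, c.txt, d.txt, e.txt, f.txt} staged={none}
After op 9 (modify g.txt): modified={a.txt, b.txt, c.txt, d.txt, e.txt, f.txt, g.txt} staged={none}
After op 10 (git add g.txt): modified={a.txt, b.txt, c.txt, d.txt, e.txt, f.txt} staged={g.txt}
After op 11 (git reset g.txt): modified={a.txt, b.txt, c.txt, d.txt, e.txt, f.txt, g.txt} staged={none}

Answer: none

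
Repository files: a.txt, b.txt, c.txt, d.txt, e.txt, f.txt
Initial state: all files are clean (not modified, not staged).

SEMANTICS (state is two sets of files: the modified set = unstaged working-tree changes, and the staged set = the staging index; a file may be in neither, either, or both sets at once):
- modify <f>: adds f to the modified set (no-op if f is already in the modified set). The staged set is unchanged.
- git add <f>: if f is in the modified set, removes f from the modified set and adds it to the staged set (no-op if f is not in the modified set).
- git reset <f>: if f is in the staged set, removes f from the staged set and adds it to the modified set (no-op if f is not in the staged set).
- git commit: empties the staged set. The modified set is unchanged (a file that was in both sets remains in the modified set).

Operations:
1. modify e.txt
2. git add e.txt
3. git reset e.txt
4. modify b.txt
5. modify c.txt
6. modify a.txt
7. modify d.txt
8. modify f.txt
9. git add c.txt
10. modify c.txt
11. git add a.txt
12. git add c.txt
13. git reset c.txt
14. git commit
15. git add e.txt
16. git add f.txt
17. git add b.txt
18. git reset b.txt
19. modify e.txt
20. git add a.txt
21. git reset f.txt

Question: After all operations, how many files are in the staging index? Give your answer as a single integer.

Answer: 1

Derivation:
After op 1 (modify e.txt): modified={e.txt} staged={none}
After op 2 (git add e.txt): modified={none} staged={e.txt}
After op 3 (git reset e.txt): modified={e.txt} staged={none}
After op 4 (modify b.txt): modified={b.txt, e.txt} staged={none}
After op 5 (modify c.txt): modified={b.txt, c.txt, e.txt} staged={none}
After op 6 (modify a.txt): modified={a.txt, b.txt, c.txt, e.txt} staged={none}
After op 7 (modify d.txt): modified={a.txt, b.txt, c.txt, d.txt, e.txt} staged={none}
After op 8 (modify f.txt): modified={a.txt, b.txt, c.txt, d.txt, e.txt, f.txt} staged={none}
After op 9 (git add c.txt): modified={a.txt, b.txt, d.txt, e.txt, f.txt} staged={c.txt}
After op 10 (modify c.txt): modified={a.txt, b.txt, c.txt, d.txt, e.txt, f.txt} staged={c.txt}
After op 11 (git add a.txt): modified={b.txt, c.txt, d.txt, e.txt, f.txt} staged={a.txt, c.txt}
After op 12 (git add c.txt): modified={b.txt, d.txt, e.txt, f.txt} staged={a.txt, c.txt}
After op 13 (git reset c.txt): modified={b.txt, c.txt, d.txt, e.txt, f.txt} staged={a.txt}
After op 14 (git commit): modified={b.txt, c.txt, d.txt, e.txt, f.txt} staged={none}
After op 15 (git add e.txt): modified={b.txt, c.txt, d.txt, f.txt} staged={e.txt}
After op 16 (git add f.txt): modified={b.txt, c.txt, d.txt} staged={e.txt, f.txt}
After op 17 (git add b.txt): modified={c.txt, d.txt} staged={b.txt, e.txt, f.txt}
After op 18 (git reset b.txt): modified={b.txt, c.txt, d.txt} staged={e.txt, f.txt}
After op 19 (modify e.txt): modified={b.txt, c.txt, d.txt, e.txt} staged={e.txt, f.txt}
After op 20 (git add a.txt): modified={b.txt, c.txt, d.txt, e.txt} staged={e.txt, f.txt}
After op 21 (git reset f.txt): modified={b.txt, c.txt, d.txt, e.txt, f.txt} staged={e.txt}
Final staged set: {e.txt} -> count=1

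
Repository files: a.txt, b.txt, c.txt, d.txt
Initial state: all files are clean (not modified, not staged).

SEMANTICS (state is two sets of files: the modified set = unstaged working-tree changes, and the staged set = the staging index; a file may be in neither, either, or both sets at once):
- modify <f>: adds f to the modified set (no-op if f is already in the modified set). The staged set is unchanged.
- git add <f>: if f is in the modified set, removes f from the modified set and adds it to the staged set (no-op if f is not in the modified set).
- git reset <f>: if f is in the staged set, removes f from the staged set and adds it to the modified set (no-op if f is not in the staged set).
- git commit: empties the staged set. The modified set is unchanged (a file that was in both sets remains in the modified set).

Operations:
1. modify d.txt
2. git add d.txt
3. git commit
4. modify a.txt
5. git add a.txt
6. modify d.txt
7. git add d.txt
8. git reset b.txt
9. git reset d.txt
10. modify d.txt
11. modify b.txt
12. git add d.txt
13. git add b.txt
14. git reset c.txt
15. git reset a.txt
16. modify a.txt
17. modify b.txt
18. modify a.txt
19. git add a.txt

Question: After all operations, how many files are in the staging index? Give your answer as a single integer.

Answer: 3

Derivation:
After op 1 (modify d.txt): modified={d.txt} staged={none}
After op 2 (git add d.txt): modified={none} staged={d.txt}
After op 3 (git commit): modified={none} staged={none}
After op 4 (modify a.txt): modified={a.txt} staged={none}
After op 5 (git add a.txt): modified={none} staged={a.txt}
After op 6 (modify d.txt): modified={d.txt} staged={a.txt}
After op 7 (git add d.txt): modified={none} staged={a.txt, d.txt}
After op 8 (git reset b.txt): modified={none} staged={a.txt, d.txt}
After op 9 (git reset d.txt): modified={d.txt} staged={a.txt}
After op 10 (modify d.txt): modified={d.txt} staged={a.txt}
After op 11 (modify b.txt): modified={b.txt, d.txt} staged={a.txt}
After op 12 (git add d.txt): modified={b.txt} staged={a.txt, d.txt}
After op 13 (git add b.txt): modified={none} staged={a.txt, b.txt, d.txt}
After op 14 (git reset c.txt): modified={none} staged={a.txt, b.txt, d.txt}
After op 15 (git reset a.txt): modified={a.txt} staged={b.txt, d.txt}
After op 16 (modify a.txt): modified={a.txt} staged={b.txt, d.txt}
After op 17 (modify b.txt): modified={a.txt, b.txt} staged={b.txt, d.txt}
After op 18 (modify a.txt): modified={a.txt, b.txt} staged={b.txt, d.txt}
After op 19 (git add a.txt): modified={b.txt} staged={a.txt, b.txt, d.txt}
Final staged set: {a.txt, b.txt, d.txt} -> count=3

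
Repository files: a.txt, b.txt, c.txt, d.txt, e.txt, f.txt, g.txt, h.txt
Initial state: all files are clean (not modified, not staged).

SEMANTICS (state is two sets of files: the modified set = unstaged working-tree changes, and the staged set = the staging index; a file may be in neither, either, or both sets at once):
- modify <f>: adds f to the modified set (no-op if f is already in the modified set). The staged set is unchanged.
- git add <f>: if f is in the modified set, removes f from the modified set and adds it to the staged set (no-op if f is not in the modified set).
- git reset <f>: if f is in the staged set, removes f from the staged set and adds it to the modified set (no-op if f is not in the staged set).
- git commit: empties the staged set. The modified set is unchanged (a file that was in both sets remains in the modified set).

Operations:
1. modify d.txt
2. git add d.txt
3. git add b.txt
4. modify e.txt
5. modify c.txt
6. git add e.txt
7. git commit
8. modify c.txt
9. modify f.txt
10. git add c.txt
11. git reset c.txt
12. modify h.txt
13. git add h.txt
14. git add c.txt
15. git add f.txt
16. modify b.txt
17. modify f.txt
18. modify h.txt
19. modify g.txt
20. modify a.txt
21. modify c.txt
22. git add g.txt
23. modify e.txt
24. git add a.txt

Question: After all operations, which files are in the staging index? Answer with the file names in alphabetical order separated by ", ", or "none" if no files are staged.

After op 1 (modify d.txt): modified={d.txt} staged={none}
After op 2 (git add d.txt): modified={none} staged={d.txt}
After op 3 (git add b.txt): modified={none} staged={d.txt}
After op 4 (modify e.txt): modified={e.txt} staged={d.txt}
After op 5 (modify c.txt): modified={c.txt, e.txt} staged={d.txt}
After op 6 (git add e.txt): modified={c.txt} staged={d.txt, e.txt}
After op 7 (git commit): modified={c.txt} staged={none}
After op 8 (modify c.txt): modified={c.txt} staged={none}
After op 9 (modify f.txt): modified={c.txt, f.txt} staged={none}
After op 10 (git add c.txt): modified={f.txt} staged={c.txt}
After op 11 (git reset c.txt): modified={c.txt, f.txt} staged={none}
After op 12 (modify h.txt): modified={c.txt, f.txt, h.txt} staged={none}
After op 13 (git add h.txt): modified={c.txt, f.txt} staged={h.txt}
After op 14 (git add c.txt): modified={f.txt} staged={c.txt, h.txt}
After op 15 (git add f.txt): modified={none} staged={c.txt, f.txt, h.txt}
After op 16 (modify b.txt): modified={b.txt} staged={c.txt, f.txt, h.txt}
After op 17 (modify f.txt): modified={b.txt, f.txt} staged={c.txt, f.txt, h.txt}
After op 18 (modify h.txt): modified={b.txt, f.txt, h.txt} staged={c.txt, f.txt, h.txt}
After op 19 (modify g.txt): modified={b.txt, f.txt, g.txt, h.txt} staged={c.txt, f.txt, h.txt}
After op 20 (modify a.txt): modified={a.txt, b.txt, f.txt, g.txt, h.txt} staged={c.txt, f.txt, h.txt}
After op 21 (modify c.txt): modified={a.txt, b.txt, c.txt, f.txt, g.txt, h.txt} staged={c.txt, f.txt, h.txt}
After op 22 (git add g.txt): modified={a.txt, b.txt, c.txt, f.txt, h.txt} staged={c.txt, f.txt, g.txt, h.txt}
After op 23 (modify e.txt): modified={a.txt, b.txt, c.txt, e.txt, f.txt, h.txt} staged={c.txt, f.txt, g.txt, h.txt}
After op 24 (git add a.txt): modified={b.txt, c.txt, e.txt, f.txt, h.txt} staged={a.txt, c.txt, f.txt, g.txt, h.txt}

Answer: a.txt, c.txt, f.txt, g.txt, h.txt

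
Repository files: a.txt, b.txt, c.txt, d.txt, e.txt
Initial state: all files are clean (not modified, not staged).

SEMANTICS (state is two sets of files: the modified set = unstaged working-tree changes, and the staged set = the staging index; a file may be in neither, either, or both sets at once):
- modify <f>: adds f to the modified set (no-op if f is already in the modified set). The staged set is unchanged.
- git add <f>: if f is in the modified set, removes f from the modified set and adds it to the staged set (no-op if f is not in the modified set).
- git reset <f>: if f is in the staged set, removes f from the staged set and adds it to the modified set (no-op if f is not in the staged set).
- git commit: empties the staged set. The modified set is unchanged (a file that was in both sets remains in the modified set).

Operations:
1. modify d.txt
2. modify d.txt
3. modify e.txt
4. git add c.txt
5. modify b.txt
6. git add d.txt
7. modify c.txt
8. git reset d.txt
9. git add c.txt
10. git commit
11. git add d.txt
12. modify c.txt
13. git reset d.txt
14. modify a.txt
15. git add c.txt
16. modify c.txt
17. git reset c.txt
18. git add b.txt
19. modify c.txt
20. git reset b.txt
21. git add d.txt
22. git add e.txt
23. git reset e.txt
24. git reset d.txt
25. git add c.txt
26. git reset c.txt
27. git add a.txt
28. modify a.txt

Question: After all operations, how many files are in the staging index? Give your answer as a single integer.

Answer: 1

Derivation:
After op 1 (modify d.txt): modified={d.txt} staged={none}
After op 2 (modify d.txt): modified={d.txt} staged={none}
After op 3 (modify e.txt): modified={d.txt, e.txt} staged={none}
After op 4 (git add c.txt): modified={d.txt, e.txt} staged={none}
After op 5 (modify b.txt): modified={b.txt, d.txt, e.txt} staged={none}
After op 6 (git add d.txt): modified={b.txt, e.txt} staged={d.txt}
After op 7 (modify c.txt): modified={b.txt, c.txt, e.txt} staged={d.txt}
After op 8 (git reset d.txt): modified={b.txt, c.txt, d.txt, e.txt} staged={none}
After op 9 (git add c.txt): modified={b.txt, d.txt, e.txt} staged={c.txt}
After op 10 (git commit): modified={b.txt, d.txt, e.txt} staged={none}
After op 11 (git add d.txt): modified={b.txt, e.txt} staged={d.txt}
After op 12 (modify c.txt): modified={b.txt, c.txt, e.txt} staged={d.txt}
After op 13 (git reset d.txt): modified={b.txt, c.txt, d.txt, e.txt} staged={none}
After op 14 (modify a.txt): modified={a.txt, b.txt, c.txt, d.txt, e.txt} staged={none}
After op 15 (git add c.txt): modified={a.txt, b.txt, d.txt, e.txt} staged={c.txt}
After op 16 (modify c.txt): modified={a.txt, b.txt, c.txt, d.txt, e.txt} staged={c.txt}
After op 17 (git reset c.txt): modified={a.txt, b.txt, c.txt, d.txt, e.txt} staged={none}
After op 18 (git add b.txt): modified={a.txt, c.txt, d.txt, e.txt} staged={b.txt}
After op 19 (modify c.txt): modified={a.txt, c.txt, d.txt, e.txt} staged={b.txt}
After op 20 (git reset b.txt): modified={a.txt, b.txt, c.txt, d.txt, e.txt} staged={none}
After op 21 (git add d.txt): modified={a.txt, b.txt, c.txt, e.txt} staged={d.txt}
After op 22 (git add e.txt): modified={a.txt, b.txt, c.txt} staged={d.txt, e.txt}
After op 23 (git reset e.txt): modified={a.txt, b.txt, c.txt, e.txt} staged={d.txt}
After op 24 (git reset d.txt): modified={a.txt, b.txt, c.txt, d.txt, e.txt} staged={none}
After op 25 (git add c.txt): modified={a.txt, b.txt, d.txt, e.txt} staged={c.txt}
After op 26 (git reset c.txt): modified={a.txt, b.txt, c.txt, d.txt, e.txt} staged={none}
After op 27 (git add a.txt): modified={b.txt, c.txt, d.txt, e.txt} staged={a.txt}
After op 28 (modify a.txt): modified={a.txt, b.txt, c.txt, d.txt, e.txt} staged={a.txt}
Final staged set: {a.txt} -> count=1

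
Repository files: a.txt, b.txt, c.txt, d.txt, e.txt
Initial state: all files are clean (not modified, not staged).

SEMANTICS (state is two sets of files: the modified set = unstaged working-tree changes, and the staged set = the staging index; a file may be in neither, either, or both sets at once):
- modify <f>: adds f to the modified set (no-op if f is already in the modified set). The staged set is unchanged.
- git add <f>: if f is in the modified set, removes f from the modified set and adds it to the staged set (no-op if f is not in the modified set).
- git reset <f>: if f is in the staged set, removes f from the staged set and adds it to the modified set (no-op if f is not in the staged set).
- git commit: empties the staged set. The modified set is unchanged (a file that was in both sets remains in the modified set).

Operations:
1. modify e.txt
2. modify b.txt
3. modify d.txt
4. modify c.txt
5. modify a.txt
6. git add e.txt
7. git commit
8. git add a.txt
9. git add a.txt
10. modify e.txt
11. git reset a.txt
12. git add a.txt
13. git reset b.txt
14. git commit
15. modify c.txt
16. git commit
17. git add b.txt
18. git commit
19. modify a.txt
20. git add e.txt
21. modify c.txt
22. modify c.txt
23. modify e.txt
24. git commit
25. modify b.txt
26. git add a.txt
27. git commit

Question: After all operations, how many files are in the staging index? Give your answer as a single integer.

Answer: 0

Derivation:
After op 1 (modify e.txt): modified={e.txt} staged={none}
After op 2 (modify b.txt): modified={b.txt, e.txt} staged={none}
After op 3 (modify d.txt): modified={b.txt, d.txt, e.txt} staged={none}
After op 4 (modify c.txt): modified={b.txt, c.txt, d.txt, e.txt} staged={none}
After op 5 (modify a.txt): modified={a.txt, b.txt, c.txt, d.txt, e.txt} staged={none}
After op 6 (git add e.txt): modified={a.txt, b.txt, c.txt, d.txt} staged={e.txt}
After op 7 (git commit): modified={a.txt, b.txt, c.txt, d.txt} staged={none}
After op 8 (git add a.txt): modified={b.txt, c.txt, d.txt} staged={a.txt}
After op 9 (git add a.txt): modified={b.txt, c.txt, d.txt} staged={a.txt}
After op 10 (modify e.txt): modified={b.txt, c.txt, d.txt, e.txt} staged={a.txt}
After op 11 (git reset a.txt): modified={a.txt, b.txt, c.txt, d.txt, e.txt} staged={none}
After op 12 (git add a.txt): modified={b.txt, c.txt, d.txt, e.txt} staged={a.txt}
After op 13 (git reset b.txt): modified={b.txt, c.txt, d.txt, e.txt} staged={a.txt}
After op 14 (git commit): modified={b.txt, c.txt, d.txt, e.txt} staged={none}
After op 15 (modify c.txt): modified={b.txt, c.txt, d.txt, e.txt} staged={none}
After op 16 (git commit): modified={b.txt, c.txt, d.txt, e.txt} staged={none}
After op 17 (git add b.txt): modified={c.txt, d.txt, e.txt} staged={b.txt}
After op 18 (git commit): modified={c.txt, d.txt, e.txt} staged={none}
After op 19 (modify a.txt): modified={a.txt, c.txt, d.txt, e.txt} staged={none}
After op 20 (git add e.txt): modified={a.txt, c.txt, d.txt} staged={e.txt}
After op 21 (modify c.txt): modified={a.txt, c.txt, d.txt} staged={e.txt}
After op 22 (modify c.txt): modified={a.txt, c.txt, d.txt} staged={e.txt}
After op 23 (modify e.txt): modified={a.txt, c.txt, d.txt, e.txt} staged={e.txt}
After op 24 (git commit): modified={a.txt, c.txt, d.txt, e.txt} staged={none}
After op 25 (modify b.txt): modified={a.txt, b.txt, c.txt, d.txt, e.txt} staged={none}
After op 26 (git add a.txt): modified={b.txt, c.txt, d.txt, e.txt} staged={a.txt}
After op 27 (git commit): modified={b.txt, c.txt, d.txt, e.txt} staged={none}
Final staged set: {none} -> count=0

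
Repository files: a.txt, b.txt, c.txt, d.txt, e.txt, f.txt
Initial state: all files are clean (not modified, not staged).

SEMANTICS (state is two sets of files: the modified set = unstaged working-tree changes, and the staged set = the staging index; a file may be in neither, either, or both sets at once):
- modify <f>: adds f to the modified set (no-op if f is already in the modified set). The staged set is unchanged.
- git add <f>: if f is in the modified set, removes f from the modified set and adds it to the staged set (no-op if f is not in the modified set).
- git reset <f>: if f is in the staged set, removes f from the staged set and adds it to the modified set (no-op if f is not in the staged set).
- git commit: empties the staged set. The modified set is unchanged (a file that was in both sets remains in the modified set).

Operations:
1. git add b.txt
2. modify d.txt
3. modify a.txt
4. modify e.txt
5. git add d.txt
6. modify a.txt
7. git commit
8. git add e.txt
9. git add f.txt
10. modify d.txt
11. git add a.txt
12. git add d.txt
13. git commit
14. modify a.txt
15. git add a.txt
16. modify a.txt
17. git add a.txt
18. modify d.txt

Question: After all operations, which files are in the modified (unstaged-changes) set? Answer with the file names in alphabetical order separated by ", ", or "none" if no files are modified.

After op 1 (git add b.txt): modified={none} staged={none}
After op 2 (modify d.txt): modified={d.txt} staged={none}
After op 3 (modify a.txt): modified={a.txt, d.txt} staged={none}
After op 4 (modify e.txt): modified={a.txt, d.txt, e.txt} staged={none}
After op 5 (git add d.txt): modified={a.txt, e.txt} staged={d.txt}
After op 6 (modify a.txt): modified={a.txt, e.txt} staged={d.txt}
After op 7 (git commit): modified={a.txt, e.txt} staged={none}
After op 8 (git add e.txt): modified={a.txt} staged={e.txt}
After op 9 (git add f.txt): modified={a.txt} staged={e.txt}
After op 10 (modify d.txt): modified={a.txt, d.txt} staged={e.txt}
After op 11 (git add a.txt): modified={d.txt} staged={a.txt, e.txt}
After op 12 (git add d.txt): modified={none} staged={a.txt, d.txt, e.txt}
After op 13 (git commit): modified={none} staged={none}
After op 14 (modify a.txt): modified={a.txt} staged={none}
After op 15 (git add a.txt): modified={none} staged={a.txt}
After op 16 (modify a.txt): modified={a.txt} staged={a.txt}
After op 17 (git add a.txt): modified={none} staged={a.txt}
After op 18 (modify d.txt): modified={d.txt} staged={a.txt}

Answer: d.txt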